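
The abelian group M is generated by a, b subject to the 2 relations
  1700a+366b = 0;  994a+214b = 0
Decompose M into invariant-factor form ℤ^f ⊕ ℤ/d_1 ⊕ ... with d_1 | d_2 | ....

Answer: M ≅ ℤ/2 ⊕ ℤ/2

Derivation:
rank_ℚ(R)=2; free=2−2=0
SNF(R) diag = [2, 2] → torsion [2, 2]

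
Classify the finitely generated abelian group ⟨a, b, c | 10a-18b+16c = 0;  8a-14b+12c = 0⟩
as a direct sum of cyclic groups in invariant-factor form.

Answer: M ≅ ℤ^1 ⊕ ℤ/2 ⊕ ℤ/2

Derivation:
rank_ℚ(R)=2; free=3−2=1
SNF(R) diag = [2, 2] → torsion [2, 2]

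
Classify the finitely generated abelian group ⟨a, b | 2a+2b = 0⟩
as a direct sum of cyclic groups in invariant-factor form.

rank_ℚ(R)=1; free=2−1=1
SNF(R) diag = [2] → torsion [2]

Answer: M ≅ ℤ^1 ⊕ ℤ/2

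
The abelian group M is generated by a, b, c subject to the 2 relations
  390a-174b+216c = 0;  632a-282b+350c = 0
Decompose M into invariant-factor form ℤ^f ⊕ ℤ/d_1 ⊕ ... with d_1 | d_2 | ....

rank_ℚ(R)=2; free=3−2=1
SNF(R) diag = [2, 6] → torsion [2, 6]

Answer: M ≅ ℤ^1 ⊕ ℤ/2 ⊕ ℤ/6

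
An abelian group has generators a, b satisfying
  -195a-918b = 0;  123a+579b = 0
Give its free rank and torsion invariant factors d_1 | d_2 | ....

rank_ℚ(R)=2; free=2−2=0
SNF(R) diag = [3, 3] → torsion [3, 3]

Answer: M ≅ ℤ/3 ⊕ ℤ/3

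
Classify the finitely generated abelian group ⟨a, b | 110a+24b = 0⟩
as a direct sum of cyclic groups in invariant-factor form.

rank_ℚ(R)=1; free=2−1=1
SNF(R) diag = [2] → torsion [2]

Answer: M ≅ ℤ^1 ⊕ ℤ/2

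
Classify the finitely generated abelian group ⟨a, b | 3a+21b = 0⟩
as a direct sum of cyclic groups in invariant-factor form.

rank_ℚ(R)=1; free=2−1=1
SNF(R) diag = [3] → torsion [3]

Answer: M ≅ ℤ^1 ⊕ ℤ/3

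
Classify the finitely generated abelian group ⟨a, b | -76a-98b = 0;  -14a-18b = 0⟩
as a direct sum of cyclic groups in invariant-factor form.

Answer: M ≅ ℤ/2 ⊕ ℤ/2

Derivation:
rank_ℚ(R)=2; free=2−2=0
SNF(R) diag = [2, 2] → torsion [2, 2]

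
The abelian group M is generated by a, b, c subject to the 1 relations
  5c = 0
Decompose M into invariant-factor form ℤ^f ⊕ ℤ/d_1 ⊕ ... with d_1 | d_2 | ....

rank_ℚ(R)=1; free=3−1=2
SNF(R) diag = [5] → torsion [5]

Answer: M ≅ ℤ^2 ⊕ ℤ/5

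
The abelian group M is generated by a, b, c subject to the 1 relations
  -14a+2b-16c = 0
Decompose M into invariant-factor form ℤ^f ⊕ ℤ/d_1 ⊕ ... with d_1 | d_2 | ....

rank_ℚ(R)=1; free=3−1=2
SNF(R) diag = [2] → torsion [2]

Answer: M ≅ ℤ^2 ⊕ ℤ/2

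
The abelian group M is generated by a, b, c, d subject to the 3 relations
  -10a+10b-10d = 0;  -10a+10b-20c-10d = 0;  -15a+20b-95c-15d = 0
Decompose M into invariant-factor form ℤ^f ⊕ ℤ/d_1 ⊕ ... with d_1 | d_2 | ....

Answer: M ≅ ℤ^1 ⊕ ℤ/5 ⊕ ℤ/10 ⊕ ℤ/20

Derivation:
rank_ℚ(R)=3; free=4−3=1
SNF(R) diag = [5, 10, 20] → torsion [5, 10, 20]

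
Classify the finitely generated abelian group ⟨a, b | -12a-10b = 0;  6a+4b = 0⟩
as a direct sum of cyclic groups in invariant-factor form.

rank_ℚ(R)=2; free=2−2=0
SNF(R) diag = [2, 6] → torsion [2, 6]

Answer: M ≅ ℤ/2 ⊕ ℤ/6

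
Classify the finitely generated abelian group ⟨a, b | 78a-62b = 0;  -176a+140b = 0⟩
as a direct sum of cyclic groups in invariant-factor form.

rank_ℚ(R)=2; free=2−2=0
SNF(R) diag = [2, 4] → torsion [2, 4]

Answer: M ≅ ℤ/2 ⊕ ℤ/4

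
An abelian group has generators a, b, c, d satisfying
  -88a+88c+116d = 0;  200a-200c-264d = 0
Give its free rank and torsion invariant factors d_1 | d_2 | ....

rank_ℚ(R)=2; free=4−2=2
SNF(R) diag = [4, 8] → torsion [4, 8]

Answer: M ≅ ℤ^2 ⊕ ℤ/4 ⊕ ℤ/8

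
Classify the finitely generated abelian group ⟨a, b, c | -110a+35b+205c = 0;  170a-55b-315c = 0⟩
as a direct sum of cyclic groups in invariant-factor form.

Answer: M ≅ ℤ^1 ⊕ ℤ/5 ⊕ ℤ/10

Derivation:
rank_ℚ(R)=2; free=3−2=1
SNF(R) diag = [5, 10] → torsion [5, 10]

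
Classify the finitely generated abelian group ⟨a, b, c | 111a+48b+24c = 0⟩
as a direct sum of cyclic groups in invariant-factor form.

rank_ℚ(R)=1; free=3−1=2
SNF(R) diag = [3] → torsion [3]

Answer: M ≅ ℤ^2 ⊕ ℤ/3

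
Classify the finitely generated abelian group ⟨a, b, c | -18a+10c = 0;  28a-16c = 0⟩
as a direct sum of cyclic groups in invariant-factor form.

Answer: M ≅ ℤ^1 ⊕ ℤ/2 ⊕ ℤ/4

Derivation:
rank_ℚ(R)=2; free=3−2=1
SNF(R) diag = [2, 4] → torsion [2, 4]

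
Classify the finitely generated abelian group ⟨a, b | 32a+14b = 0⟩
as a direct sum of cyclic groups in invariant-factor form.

Answer: M ≅ ℤ^1 ⊕ ℤ/2

Derivation:
rank_ℚ(R)=1; free=2−1=1
SNF(R) diag = [2] → torsion [2]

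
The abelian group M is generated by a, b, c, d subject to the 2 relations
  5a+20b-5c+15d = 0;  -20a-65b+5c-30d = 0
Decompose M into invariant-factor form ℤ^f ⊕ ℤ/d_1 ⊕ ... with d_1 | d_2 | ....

rank_ℚ(R)=2; free=4−2=2
SNF(R) diag = [5, 15] → torsion [5, 15]

Answer: M ≅ ℤ^2 ⊕ ℤ/5 ⊕ ℤ/15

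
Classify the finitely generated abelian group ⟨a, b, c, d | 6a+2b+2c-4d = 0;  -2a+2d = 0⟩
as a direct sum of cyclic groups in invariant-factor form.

Answer: M ≅ ℤ^2 ⊕ ℤ/2 ⊕ ℤ/2

Derivation:
rank_ℚ(R)=2; free=4−2=2
SNF(R) diag = [2, 2] → torsion [2, 2]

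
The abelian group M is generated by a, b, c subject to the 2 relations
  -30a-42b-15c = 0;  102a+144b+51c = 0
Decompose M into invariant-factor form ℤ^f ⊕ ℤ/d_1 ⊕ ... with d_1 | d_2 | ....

Answer: M ≅ ℤ^1 ⊕ ℤ/3 ⊕ ℤ/6

Derivation:
rank_ℚ(R)=2; free=3−2=1
SNF(R) diag = [3, 6] → torsion [3, 6]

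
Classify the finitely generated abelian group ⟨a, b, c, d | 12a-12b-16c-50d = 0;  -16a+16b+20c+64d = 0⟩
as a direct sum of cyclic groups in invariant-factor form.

rank_ℚ(R)=2; free=4−2=2
SNF(R) diag = [2, 4] → torsion [2, 4]

Answer: M ≅ ℤ^2 ⊕ ℤ/2 ⊕ ℤ/4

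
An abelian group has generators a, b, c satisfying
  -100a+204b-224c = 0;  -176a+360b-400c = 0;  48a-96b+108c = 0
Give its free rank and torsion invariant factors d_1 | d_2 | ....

Answer: M ≅ ℤ/4 ⊕ ℤ/12 ⊕ ℤ/24

Derivation:
rank_ℚ(R)=3; free=3−3=0
SNF(R) diag = [4, 12, 24] → torsion [4, 12, 24]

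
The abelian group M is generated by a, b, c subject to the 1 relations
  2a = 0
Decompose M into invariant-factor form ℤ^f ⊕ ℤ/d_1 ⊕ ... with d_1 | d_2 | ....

rank_ℚ(R)=1; free=3−1=2
SNF(R) diag = [2] → torsion [2]

Answer: M ≅ ℤ^2 ⊕ ℤ/2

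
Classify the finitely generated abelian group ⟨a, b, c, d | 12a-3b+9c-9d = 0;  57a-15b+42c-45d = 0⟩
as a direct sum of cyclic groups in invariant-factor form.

rank_ℚ(R)=2; free=4−2=2
SNF(R) diag = [3, 3] → torsion [3, 3]

Answer: M ≅ ℤ^2 ⊕ ℤ/3 ⊕ ℤ/3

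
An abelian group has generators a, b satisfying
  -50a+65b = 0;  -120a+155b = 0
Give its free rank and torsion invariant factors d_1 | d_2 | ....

rank_ℚ(R)=2; free=2−2=0
SNF(R) diag = [5, 10] → torsion [5, 10]

Answer: M ≅ ℤ/5 ⊕ ℤ/10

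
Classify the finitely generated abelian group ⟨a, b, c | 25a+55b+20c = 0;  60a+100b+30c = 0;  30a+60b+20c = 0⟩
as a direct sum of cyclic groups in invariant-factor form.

rank_ℚ(R)=3; free=3−3=0
SNF(R) diag = [5, 10, 10] → torsion [5, 10, 10]

Answer: M ≅ ℤ/5 ⊕ ℤ/10 ⊕ ℤ/10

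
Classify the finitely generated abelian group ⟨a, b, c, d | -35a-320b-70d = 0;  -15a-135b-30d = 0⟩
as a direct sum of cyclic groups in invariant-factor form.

rank_ℚ(R)=2; free=4−2=2
SNF(R) diag = [5, 15] → torsion [5, 15]

Answer: M ≅ ℤ^2 ⊕ ℤ/5 ⊕ ℤ/15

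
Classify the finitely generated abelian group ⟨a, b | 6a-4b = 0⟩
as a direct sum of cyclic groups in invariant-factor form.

rank_ℚ(R)=1; free=2−1=1
SNF(R) diag = [2] → torsion [2]

Answer: M ≅ ℤ^1 ⊕ ℤ/2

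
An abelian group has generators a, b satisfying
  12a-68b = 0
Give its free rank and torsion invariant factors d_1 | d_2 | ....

rank_ℚ(R)=1; free=2−1=1
SNF(R) diag = [4] → torsion [4]

Answer: M ≅ ℤ^1 ⊕ ℤ/4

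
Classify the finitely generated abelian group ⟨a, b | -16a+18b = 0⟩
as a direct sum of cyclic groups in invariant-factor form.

Answer: M ≅ ℤ^1 ⊕ ℤ/2

Derivation:
rank_ℚ(R)=1; free=2−1=1
SNF(R) diag = [2] → torsion [2]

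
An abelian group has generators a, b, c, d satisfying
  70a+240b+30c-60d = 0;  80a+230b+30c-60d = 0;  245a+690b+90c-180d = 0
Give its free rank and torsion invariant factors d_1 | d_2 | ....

Answer: M ≅ ℤ^1 ⊕ ℤ/5 ⊕ ℤ/10 ⊕ ℤ/30

Derivation:
rank_ℚ(R)=3; free=4−3=1
SNF(R) diag = [5, 10, 30] → torsion [5, 10, 30]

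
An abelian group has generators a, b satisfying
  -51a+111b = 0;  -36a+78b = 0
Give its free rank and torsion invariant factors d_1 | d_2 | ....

Answer: M ≅ ℤ/3 ⊕ ℤ/6

Derivation:
rank_ℚ(R)=2; free=2−2=0
SNF(R) diag = [3, 6] → torsion [3, 6]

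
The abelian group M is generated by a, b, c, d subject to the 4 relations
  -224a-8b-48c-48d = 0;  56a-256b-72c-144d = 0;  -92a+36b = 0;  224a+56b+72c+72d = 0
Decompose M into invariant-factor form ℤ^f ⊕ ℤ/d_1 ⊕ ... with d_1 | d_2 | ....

Answer: M ≅ ℤ/4 ⊕ ℤ/8 ⊕ ℤ/24 ⊕ ℤ/72

Derivation:
rank_ℚ(R)=4; free=4−4=0
SNF(R) diag = [4, 8, 24, 72] → torsion [4, 8, 24, 72]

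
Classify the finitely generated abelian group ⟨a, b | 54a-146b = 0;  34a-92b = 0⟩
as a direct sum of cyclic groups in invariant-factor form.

rank_ℚ(R)=2; free=2−2=0
SNF(R) diag = [2, 2] → torsion [2, 2]

Answer: M ≅ ℤ/2 ⊕ ℤ/2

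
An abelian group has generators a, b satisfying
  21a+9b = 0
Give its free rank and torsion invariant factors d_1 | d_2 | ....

rank_ℚ(R)=1; free=2−1=1
SNF(R) diag = [3] → torsion [3]

Answer: M ≅ ℤ^1 ⊕ ℤ/3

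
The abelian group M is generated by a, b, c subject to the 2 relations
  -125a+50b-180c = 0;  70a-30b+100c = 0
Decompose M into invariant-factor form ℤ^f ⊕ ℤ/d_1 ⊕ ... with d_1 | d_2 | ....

rank_ℚ(R)=2; free=3−2=1
SNF(R) diag = [5, 10] → torsion [5, 10]

Answer: M ≅ ℤ^1 ⊕ ℤ/5 ⊕ ℤ/10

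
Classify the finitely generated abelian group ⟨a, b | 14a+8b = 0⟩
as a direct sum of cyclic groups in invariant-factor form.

rank_ℚ(R)=1; free=2−1=1
SNF(R) diag = [2] → torsion [2]

Answer: M ≅ ℤ^1 ⊕ ℤ/2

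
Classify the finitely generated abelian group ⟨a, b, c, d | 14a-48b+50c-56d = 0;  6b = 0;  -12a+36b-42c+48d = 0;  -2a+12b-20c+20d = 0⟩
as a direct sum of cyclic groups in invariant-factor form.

rank_ℚ(R)=4; free=4−4=0
SNF(R) diag = [2, 6, 6, 12] → torsion [2, 6, 6, 12]

Answer: M ≅ ℤ/2 ⊕ ℤ/6 ⊕ ℤ/6 ⊕ ℤ/12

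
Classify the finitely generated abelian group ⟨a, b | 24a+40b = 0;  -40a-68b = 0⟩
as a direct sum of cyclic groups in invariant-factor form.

rank_ℚ(R)=2; free=2−2=0
SNF(R) diag = [4, 8] → torsion [4, 8]

Answer: M ≅ ℤ/4 ⊕ ℤ/8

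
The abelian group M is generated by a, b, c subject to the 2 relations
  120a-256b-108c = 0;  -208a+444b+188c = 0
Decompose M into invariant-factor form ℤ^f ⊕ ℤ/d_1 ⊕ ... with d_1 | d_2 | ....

Answer: M ≅ ℤ^1 ⊕ ℤ/4 ⊕ ℤ/4

Derivation:
rank_ℚ(R)=2; free=3−2=1
SNF(R) diag = [4, 4] → torsion [4, 4]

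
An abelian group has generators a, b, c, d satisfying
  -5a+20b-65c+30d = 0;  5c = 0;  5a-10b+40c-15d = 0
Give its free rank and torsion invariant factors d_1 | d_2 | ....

Answer: M ≅ ℤ^1 ⊕ ℤ/5 ⊕ ℤ/5 ⊕ ℤ/5

Derivation:
rank_ℚ(R)=3; free=4−3=1
SNF(R) diag = [5, 5, 5] → torsion [5, 5, 5]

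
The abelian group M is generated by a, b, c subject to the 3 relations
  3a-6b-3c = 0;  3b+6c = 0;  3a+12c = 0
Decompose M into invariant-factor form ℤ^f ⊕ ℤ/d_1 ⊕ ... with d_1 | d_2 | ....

Answer: M ≅ ℤ/3 ⊕ ℤ/3 ⊕ ℤ/3

Derivation:
rank_ℚ(R)=3; free=3−3=0
SNF(R) diag = [3, 3, 3] → torsion [3, 3, 3]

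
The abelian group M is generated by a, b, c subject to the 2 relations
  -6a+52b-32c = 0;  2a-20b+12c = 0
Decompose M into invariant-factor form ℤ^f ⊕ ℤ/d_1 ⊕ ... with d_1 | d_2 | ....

rank_ℚ(R)=2; free=3−2=1
SNF(R) diag = [2, 4] → torsion [2, 4]

Answer: M ≅ ℤ^1 ⊕ ℤ/2 ⊕ ℤ/4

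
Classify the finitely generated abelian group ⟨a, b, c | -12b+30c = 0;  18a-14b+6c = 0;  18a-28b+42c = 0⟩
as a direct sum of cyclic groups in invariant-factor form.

rank_ℚ(R)=3; free=3−3=0
SNF(R) diag = [2, 6, 18] → torsion [2, 6, 18]

Answer: M ≅ ℤ/2 ⊕ ℤ/6 ⊕ ℤ/18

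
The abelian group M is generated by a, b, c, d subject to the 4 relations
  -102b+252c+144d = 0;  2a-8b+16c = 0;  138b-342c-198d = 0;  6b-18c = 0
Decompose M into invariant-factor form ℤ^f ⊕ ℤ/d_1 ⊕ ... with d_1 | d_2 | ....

rank_ℚ(R)=4; free=4−4=0
SNF(R) diag = [2, 6, 18, 18] → torsion [2, 6, 18, 18]

Answer: M ≅ ℤ/2 ⊕ ℤ/6 ⊕ ℤ/18 ⊕ ℤ/18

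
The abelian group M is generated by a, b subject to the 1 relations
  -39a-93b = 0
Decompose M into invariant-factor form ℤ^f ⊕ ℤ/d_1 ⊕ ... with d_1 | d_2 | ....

Answer: M ≅ ℤ^1 ⊕ ℤ/3

Derivation:
rank_ℚ(R)=1; free=2−1=1
SNF(R) diag = [3] → torsion [3]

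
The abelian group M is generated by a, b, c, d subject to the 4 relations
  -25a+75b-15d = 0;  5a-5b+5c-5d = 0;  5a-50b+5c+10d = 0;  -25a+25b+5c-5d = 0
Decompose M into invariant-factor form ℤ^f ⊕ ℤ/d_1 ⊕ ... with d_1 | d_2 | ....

Answer: M ≅ ℤ/5 ⊕ ℤ/5 ⊕ ℤ/15 ⊕ ℤ/30

Derivation:
rank_ℚ(R)=4; free=4−4=0
SNF(R) diag = [5, 5, 15, 30] → torsion [5, 5, 15, 30]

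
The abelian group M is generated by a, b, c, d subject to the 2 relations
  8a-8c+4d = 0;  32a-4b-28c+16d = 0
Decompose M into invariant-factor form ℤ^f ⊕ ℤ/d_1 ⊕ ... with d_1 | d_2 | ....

Answer: M ≅ ℤ^2 ⊕ ℤ/4 ⊕ ℤ/4

Derivation:
rank_ℚ(R)=2; free=4−2=2
SNF(R) diag = [4, 4] → torsion [4, 4]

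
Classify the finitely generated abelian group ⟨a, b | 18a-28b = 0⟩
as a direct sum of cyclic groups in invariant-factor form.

Answer: M ≅ ℤ^1 ⊕ ℤ/2

Derivation:
rank_ℚ(R)=1; free=2−1=1
SNF(R) diag = [2] → torsion [2]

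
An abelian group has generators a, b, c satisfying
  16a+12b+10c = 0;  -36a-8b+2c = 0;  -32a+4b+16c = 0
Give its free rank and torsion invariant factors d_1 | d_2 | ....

Answer: M ≅ ℤ/2 ⊕ ℤ/4 ⊕ ℤ/4

Derivation:
rank_ℚ(R)=3; free=3−3=0
SNF(R) diag = [2, 4, 4] → torsion [2, 4, 4]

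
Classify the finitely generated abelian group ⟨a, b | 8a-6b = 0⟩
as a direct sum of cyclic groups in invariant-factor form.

rank_ℚ(R)=1; free=2−1=1
SNF(R) diag = [2] → torsion [2]

Answer: M ≅ ℤ^1 ⊕ ℤ/2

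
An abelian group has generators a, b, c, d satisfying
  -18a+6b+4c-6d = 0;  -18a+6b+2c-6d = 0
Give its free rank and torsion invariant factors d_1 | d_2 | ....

rank_ℚ(R)=2; free=4−2=2
SNF(R) diag = [2, 6] → torsion [2, 6]

Answer: M ≅ ℤ^2 ⊕ ℤ/2 ⊕ ℤ/6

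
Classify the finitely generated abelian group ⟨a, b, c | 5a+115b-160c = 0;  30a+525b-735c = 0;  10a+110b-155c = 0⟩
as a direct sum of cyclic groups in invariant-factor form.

rank_ℚ(R)=3; free=3−3=0
SNF(R) diag = [5, 15, 15] → torsion [5, 15, 15]

Answer: M ≅ ℤ/5 ⊕ ℤ/15 ⊕ ℤ/15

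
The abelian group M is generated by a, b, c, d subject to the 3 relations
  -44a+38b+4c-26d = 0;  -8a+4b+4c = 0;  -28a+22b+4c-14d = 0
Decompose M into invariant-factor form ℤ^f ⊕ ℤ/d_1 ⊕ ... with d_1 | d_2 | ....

rank_ℚ(R)=3; free=4−3=1
SNF(R) diag = [2, 4, 4] → torsion [2, 4, 4]

Answer: M ≅ ℤ^1 ⊕ ℤ/2 ⊕ ℤ/4 ⊕ ℤ/4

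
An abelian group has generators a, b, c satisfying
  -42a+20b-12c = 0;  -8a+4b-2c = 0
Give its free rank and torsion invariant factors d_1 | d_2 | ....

rank_ℚ(R)=2; free=3−2=1
SNF(R) diag = [2, 2] → torsion [2, 2]

Answer: M ≅ ℤ^1 ⊕ ℤ/2 ⊕ ℤ/2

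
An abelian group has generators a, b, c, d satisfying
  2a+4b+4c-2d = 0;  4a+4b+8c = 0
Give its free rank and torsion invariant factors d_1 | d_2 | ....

Answer: M ≅ ℤ^2 ⊕ ℤ/2 ⊕ ℤ/4

Derivation:
rank_ℚ(R)=2; free=4−2=2
SNF(R) diag = [2, 4] → torsion [2, 4]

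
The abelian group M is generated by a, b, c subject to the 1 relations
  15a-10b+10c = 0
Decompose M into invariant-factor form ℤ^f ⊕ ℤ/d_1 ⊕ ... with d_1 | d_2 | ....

rank_ℚ(R)=1; free=3−1=2
SNF(R) diag = [5] → torsion [5]

Answer: M ≅ ℤ^2 ⊕ ℤ/5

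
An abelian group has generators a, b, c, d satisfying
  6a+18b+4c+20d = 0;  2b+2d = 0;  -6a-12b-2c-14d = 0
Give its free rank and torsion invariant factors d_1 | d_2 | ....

rank_ℚ(R)=3; free=4−3=1
SNF(R) diag = [2, 2, 2] → torsion [2, 2, 2]

Answer: M ≅ ℤ^1 ⊕ ℤ/2 ⊕ ℤ/2 ⊕ ℤ/2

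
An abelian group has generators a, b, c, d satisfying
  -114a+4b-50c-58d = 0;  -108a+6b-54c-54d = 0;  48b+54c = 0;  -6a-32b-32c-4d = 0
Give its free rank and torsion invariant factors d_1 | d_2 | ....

Answer: M ≅ ℤ/2 ⊕ ℤ/6 ⊕ ℤ/18 ⊕ ℤ/54

Derivation:
rank_ℚ(R)=4; free=4−4=0
SNF(R) diag = [2, 6, 18, 54] → torsion [2, 6, 18, 54]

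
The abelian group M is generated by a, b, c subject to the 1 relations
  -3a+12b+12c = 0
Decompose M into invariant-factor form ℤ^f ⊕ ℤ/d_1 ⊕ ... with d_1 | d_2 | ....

Answer: M ≅ ℤ^2 ⊕ ℤ/3

Derivation:
rank_ℚ(R)=1; free=3−1=2
SNF(R) diag = [3] → torsion [3]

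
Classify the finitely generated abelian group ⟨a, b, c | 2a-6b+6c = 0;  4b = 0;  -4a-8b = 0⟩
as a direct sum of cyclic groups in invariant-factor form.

rank_ℚ(R)=3; free=3−3=0
SNF(R) diag = [2, 4, 12] → torsion [2, 4, 12]

Answer: M ≅ ℤ/2 ⊕ ℤ/4 ⊕ ℤ/12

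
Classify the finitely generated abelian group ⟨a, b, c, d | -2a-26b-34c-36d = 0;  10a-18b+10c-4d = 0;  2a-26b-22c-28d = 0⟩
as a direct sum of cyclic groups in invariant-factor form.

rank_ℚ(R)=3; free=4−3=1
SNF(R) diag = [2, 4, 8] → torsion [2, 4, 8]

Answer: M ≅ ℤ^1 ⊕ ℤ/2 ⊕ ℤ/4 ⊕ ℤ/8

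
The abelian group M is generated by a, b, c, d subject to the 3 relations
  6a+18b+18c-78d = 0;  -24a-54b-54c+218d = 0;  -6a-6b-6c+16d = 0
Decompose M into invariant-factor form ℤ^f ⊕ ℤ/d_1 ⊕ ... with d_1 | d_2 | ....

Answer: M ≅ ℤ^1 ⊕ ℤ/2 ⊕ ℤ/6 ⊕ ℤ/6

Derivation:
rank_ℚ(R)=3; free=4−3=1
SNF(R) diag = [2, 6, 6] → torsion [2, 6, 6]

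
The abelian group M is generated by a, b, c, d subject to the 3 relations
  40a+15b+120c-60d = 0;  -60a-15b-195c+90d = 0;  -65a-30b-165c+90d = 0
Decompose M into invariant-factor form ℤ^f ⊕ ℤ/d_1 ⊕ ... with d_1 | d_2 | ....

Answer: M ≅ ℤ^1 ⊕ ℤ/5 ⊕ ℤ/15 ⊕ ℤ/15

Derivation:
rank_ℚ(R)=3; free=4−3=1
SNF(R) diag = [5, 15, 15] → torsion [5, 15, 15]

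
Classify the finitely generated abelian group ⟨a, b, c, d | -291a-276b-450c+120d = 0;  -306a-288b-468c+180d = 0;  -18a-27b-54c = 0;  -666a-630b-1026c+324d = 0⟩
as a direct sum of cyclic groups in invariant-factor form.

rank_ℚ(R)=4; free=4−4=0
SNF(R) diag = [3, 9, 18, 36] → torsion [3, 9, 18, 36]

Answer: M ≅ ℤ/3 ⊕ ℤ/9 ⊕ ℤ/18 ⊕ ℤ/36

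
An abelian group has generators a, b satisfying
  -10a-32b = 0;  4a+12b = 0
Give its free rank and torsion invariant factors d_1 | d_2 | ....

rank_ℚ(R)=2; free=2−2=0
SNF(R) diag = [2, 4] → torsion [2, 4]

Answer: M ≅ ℤ/2 ⊕ ℤ/4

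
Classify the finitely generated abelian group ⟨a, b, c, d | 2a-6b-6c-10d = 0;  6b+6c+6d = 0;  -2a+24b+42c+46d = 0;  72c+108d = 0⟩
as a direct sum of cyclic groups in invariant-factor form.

rank_ℚ(R)=4; free=4−4=0
SNF(R) diag = [2, 6, 18, 36] → torsion [2, 6, 18, 36]

Answer: M ≅ ℤ/2 ⊕ ℤ/6 ⊕ ℤ/18 ⊕ ℤ/36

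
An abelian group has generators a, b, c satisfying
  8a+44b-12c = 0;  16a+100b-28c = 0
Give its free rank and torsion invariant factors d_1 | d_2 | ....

Answer: M ≅ ℤ^1 ⊕ ℤ/4 ⊕ ℤ/8

Derivation:
rank_ℚ(R)=2; free=3−2=1
SNF(R) diag = [4, 8] → torsion [4, 8]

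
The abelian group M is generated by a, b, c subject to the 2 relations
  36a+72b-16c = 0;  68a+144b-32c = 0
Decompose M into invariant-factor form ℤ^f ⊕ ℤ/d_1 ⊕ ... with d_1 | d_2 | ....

Answer: M ≅ ℤ^1 ⊕ ℤ/4 ⊕ ℤ/8

Derivation:
rank_ℚ(R)=2; free=3−2=1
SNF(R) diag = [4, 8] → torsion [4, 8]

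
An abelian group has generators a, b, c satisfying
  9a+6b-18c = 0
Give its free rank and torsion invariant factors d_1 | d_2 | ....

Answer: M ≅ ℤ^2 ⊕ ℤ/3

Derivation:
rank_ℚ(R)=1; free=3−1=2
SNF(R) diag = [3] → torsion [3]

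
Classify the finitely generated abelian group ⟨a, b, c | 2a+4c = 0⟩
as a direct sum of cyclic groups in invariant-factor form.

rank_ℚ(R)=1; free=3−1=2
SNF(R) diag = [2] → torsion [2]

Answer: M ≅ ℤ^2 ⊕ ℤ/2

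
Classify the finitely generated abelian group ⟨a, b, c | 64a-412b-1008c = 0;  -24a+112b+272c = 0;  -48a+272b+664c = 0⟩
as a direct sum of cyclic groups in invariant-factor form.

rank_ℚ(R)=3; free=3−3=0
SNF(R) diag = [4, 8, 24] → torsion [4, 8, 24]

Answer: M ≅ ℤ/4 ⊕ ℤ/8 ⊕ ℤ/24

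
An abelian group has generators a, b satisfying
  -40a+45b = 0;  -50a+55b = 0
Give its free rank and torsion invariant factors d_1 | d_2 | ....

Answer: M ≅ ℤ/5 ⊕ ℤ/10

Derivation:
rank_ℚ(R)=2; free=2−2=0
SNF(R) diag = [5, 10] → torsion [5, 10]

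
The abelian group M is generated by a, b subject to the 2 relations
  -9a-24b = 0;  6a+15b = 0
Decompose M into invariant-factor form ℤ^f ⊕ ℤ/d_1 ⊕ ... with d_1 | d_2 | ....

Answer: M ≅ ℤ/3 ⊕ ℤ/3

Derivation:
rank_ℚ(R)=2; free=2−2=0
SNF(R) diag = [3, 3] → torsion [3, 3]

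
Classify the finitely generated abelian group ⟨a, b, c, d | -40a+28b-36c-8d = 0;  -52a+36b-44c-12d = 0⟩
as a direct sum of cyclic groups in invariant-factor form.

Answer: M ≅ ℤ^2 ⊕ ℤ/4 ⊕ ℤ/4

Derivation:
rank_ℚ(R)=2; free=4−2=2
SNF(R) diag = [4, 4] → torsion [4, 4]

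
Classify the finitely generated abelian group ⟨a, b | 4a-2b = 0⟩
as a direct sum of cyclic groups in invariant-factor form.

Answer: M ≅ ℤ^1 ⊕ ℤ/2

Derivation:
rank_ℚ(R)=1; free=2−1=1
SNF(R) diag = [2] → torsion [2]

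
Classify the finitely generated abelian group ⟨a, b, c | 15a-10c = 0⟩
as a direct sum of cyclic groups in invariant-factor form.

rank_ℚ(R)=1; free=3−1=2
SNF(R) diag = [5] → torsion [5]

Answer: M ≅ ℤ^2 ⊕ ℤ/5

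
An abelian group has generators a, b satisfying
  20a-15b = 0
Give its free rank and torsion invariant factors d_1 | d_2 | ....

rank_ℚ(R)=1; free=2−1=1
SNF(R) diag = [5] → torsion [5]

Answer: M ≅ ℤ^1 ⊕ ℤ/5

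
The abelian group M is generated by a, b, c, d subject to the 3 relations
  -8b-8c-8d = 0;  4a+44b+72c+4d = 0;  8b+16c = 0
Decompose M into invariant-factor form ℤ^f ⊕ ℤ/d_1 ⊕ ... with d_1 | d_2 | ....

Answer: M ≅ ℤ^1 ⊕ ℤ/4 ⊕ ℤ/8 ⊕ ℤ/8

Derivation:
rank_ℚ(R)=3; free=4−3=1
SNF(R) diag = [4, 8, 8] → torsion [4, 8, 8]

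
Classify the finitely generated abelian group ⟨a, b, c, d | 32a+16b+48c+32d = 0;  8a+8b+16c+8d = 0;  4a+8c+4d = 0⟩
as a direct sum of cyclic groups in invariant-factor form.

Answer: M ≅ ℤ^1 ⊕ ℤ/4 ⊕ ℤ/8 ⊕ ℤ/16

Derivation:
rank_ℚ(R)=3; free=4−3=1
SNF(R) diag = [4, 8, 16] → torsion [4, 8, 16]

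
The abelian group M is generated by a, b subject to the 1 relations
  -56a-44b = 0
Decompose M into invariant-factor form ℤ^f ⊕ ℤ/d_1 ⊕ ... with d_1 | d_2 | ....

Answer: M ≅ ℤ^1 ⊕ ℤ/4

Derivation:
rank_ℚ(R)=1; free=2−1=1
SNF(R) diag = [4] → torsion [4]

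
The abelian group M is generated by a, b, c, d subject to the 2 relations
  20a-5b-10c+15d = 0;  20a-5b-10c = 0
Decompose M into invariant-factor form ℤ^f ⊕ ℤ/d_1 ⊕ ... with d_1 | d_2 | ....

rank_ℚ(R)=2; free=4−2=2
SNF(R) diag = [5, 15] → torsion [5, 15]

Answer: M ≅ ℤ^2 ⊕ ℤ/5 ⊕ ℤ/15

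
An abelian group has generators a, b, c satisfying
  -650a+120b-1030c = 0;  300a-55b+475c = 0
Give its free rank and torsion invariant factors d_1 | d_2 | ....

Answer: M ≅ ℤ^1 ⊕ ℤ/5 ⊕ ℤ/10

Derivation:
rank_ℚ(R)=2; free=3−2=1
SNF(R) diag = [5, 10] → torsion [5, 10]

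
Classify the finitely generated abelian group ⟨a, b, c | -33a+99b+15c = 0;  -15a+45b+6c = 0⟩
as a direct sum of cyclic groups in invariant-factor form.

rank_ℚ(R)=2; free=3−2=1
SNF(R) diag = [3, 9] → torsion [3, 9]

Answer: M ≅ ℤ^1 ⊕ ℤ/3 ⊕ ℤ/9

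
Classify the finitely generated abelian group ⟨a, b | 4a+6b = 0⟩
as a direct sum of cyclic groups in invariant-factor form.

Answer: M ≅ ℤ^1 ⊕ ℤ/2

Derivation:
rank_ℚ(R)=1; free=2−1=1
SNF(R) diag = [2] → torsion [2]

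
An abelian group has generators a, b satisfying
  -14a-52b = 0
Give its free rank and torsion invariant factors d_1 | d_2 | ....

rank_ℚ(R)=1; free=2−1=1
SNF(R) diag = [2] → torsion [2]

Answer: M ≅ ℤ^1 ⊕ ℤ/2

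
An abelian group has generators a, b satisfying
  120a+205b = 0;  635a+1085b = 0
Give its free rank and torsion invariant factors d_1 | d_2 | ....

rank_ℚ(R)=2; free=2−2=0
SNF(R) diag = [5, 5] → torsion [5, 5]

Answer: M ≅ ℤ/5 ⊕ ℤ/5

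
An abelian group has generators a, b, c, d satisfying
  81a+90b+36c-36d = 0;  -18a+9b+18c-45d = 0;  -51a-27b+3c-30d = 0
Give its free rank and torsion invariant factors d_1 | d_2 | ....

Answer: M ≅ ℤ^1 ⊕ ℤ/3 ⊕ ℤ/9 ⊕ ℤ/27

Derivation:
rank_ℚ(R)=3; free=4−3=1
SNF(R) diag = [3, 9, 27] → torsion [3, 9, 27]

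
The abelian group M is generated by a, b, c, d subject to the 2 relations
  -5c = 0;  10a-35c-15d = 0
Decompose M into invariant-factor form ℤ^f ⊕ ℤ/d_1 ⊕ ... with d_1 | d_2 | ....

rank_ℚ(R)=2; free=4−2=2
SNF(R) diag = [5, 5] → torsion [5, 5]

Answer: M ≅ ℤ^2 ⊕ ℤ/5 ⊕ ℤ/5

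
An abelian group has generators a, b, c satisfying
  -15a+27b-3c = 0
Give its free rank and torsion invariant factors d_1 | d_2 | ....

rank_ℚ(R)=1; free=3−1=2
SNF(R) diag = [3] → torsion [3]

Answer: M ≅ ℤ^2 ⊕ ℤ/3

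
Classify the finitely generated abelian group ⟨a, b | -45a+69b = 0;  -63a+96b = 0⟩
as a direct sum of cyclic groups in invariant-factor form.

Answer: M ≅ ℤ/3 ⊕ ℤ/9

Derivation:
rank_ℚ(R)=2; free=2−2=0
SNF(R) diag = [3, 9] → torsion [3, 9]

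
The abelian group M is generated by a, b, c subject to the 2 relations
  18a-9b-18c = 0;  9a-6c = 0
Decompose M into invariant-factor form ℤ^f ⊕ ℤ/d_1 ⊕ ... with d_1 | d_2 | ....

Answer: M ≅ ℤ^1 ⊕ ℤ/3 ⊕ ℤ/9

Derivation:
rank_ℚ(R)=2; free=3−2=1
SNF(R) diag = [3, 9] → torsion [3, 9]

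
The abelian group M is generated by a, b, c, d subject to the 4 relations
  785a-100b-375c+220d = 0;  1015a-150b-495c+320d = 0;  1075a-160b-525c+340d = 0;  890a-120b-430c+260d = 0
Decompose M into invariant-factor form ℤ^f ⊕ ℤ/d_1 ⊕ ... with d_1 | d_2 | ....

rank_ℚ(R)=4; free=4−4=0
SNF(R) diag = [5, 10, 20, 20] → torsion [5, 10, 20, 20]

Answer: M ≅ ℤ/5 ⊕ ℤ/10 ⊕ ℤ/20 ⊕ ℤ/20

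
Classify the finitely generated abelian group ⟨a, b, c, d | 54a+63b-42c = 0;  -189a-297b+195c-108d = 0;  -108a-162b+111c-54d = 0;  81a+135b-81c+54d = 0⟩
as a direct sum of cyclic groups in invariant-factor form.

Answer: M ≅ ℤ/3 ⊕ ℤ/9 ⊕ ℤ/27 ⊕ ℤ/54

Derivation:
rank_ℚ(R)=4; free=4−4=0
SNF(R) diag = [3, 9, 27, 54] → torsion [3, 9, 27, 54]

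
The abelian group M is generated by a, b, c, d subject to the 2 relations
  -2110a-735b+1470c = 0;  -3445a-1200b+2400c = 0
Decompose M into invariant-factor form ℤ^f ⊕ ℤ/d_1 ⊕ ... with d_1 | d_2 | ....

Answer: M ≅ ℤ^2 ⊕ ℤ/5 ⊕ ℤ/15

Derivation:
rank_ℚ(R)=2; free=4−2=2
SNF(R) diag = [5, 15] → torsion [5, 15]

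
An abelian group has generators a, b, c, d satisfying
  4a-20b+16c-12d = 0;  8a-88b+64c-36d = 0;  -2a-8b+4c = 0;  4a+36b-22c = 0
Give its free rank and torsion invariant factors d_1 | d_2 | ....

rank_ℚ(R)=4; free=4−4=0
SNF(R) diag = [2, 2, 4, 12] → torsion [2, 2, 4, 12]

Answer: M ≅ ℤ/2 ⊕ ℤ/2 ⊕ ℤ/4 ⊕ ℤ/12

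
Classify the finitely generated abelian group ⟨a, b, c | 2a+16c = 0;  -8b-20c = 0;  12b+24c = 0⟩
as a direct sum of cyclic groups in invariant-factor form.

rank_ℚ(R)=3; free=3−3=0
SNF(R) diag = [2, 4, 12] → torsion [2, 4, 12]

Answer: M ≅ ℤ/2 ⊕ ℤ/4 ⊕ ℤ/12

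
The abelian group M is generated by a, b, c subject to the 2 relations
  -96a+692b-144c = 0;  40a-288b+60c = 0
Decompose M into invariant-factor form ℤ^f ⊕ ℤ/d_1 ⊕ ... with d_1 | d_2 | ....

Answer: M ≅ ℤ^1 ⊕ ℤ/4 ⊕ ℤ/4

Derivation:
rank_ℚ(R)=2; free=3−2=1
SNF(R) diag = [4, 4] → torsion [4, 4]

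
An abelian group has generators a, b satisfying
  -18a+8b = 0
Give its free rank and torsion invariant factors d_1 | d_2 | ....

rank_ℚ(R)=1; free=2−1=1
SNF(R) diag = [2] → torsion [2]

Answer: M ≅ ℤ^1 ⊕ ℤ/2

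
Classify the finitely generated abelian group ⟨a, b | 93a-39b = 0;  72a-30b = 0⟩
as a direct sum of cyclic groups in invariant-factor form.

rank_ℚ(R)=2; free=2−2=0
SNF(R) diag = [3, 6] → torsion [3, 6]

Answer: M ≅ ℤ/3 ⊕ ℤ/6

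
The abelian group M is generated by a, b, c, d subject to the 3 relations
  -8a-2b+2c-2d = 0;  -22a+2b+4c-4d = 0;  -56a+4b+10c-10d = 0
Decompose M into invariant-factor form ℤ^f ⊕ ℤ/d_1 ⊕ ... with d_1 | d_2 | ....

rank_ℚ(R)=3; free=4−3=1
SNF(R) diag = [2, 2, 6] → torsion [2, 2, 6]

Answer: M ≅ ℤ^1 ⊕ ℤ/2 ⊕ ℤ/2 ⊕ ℤ/6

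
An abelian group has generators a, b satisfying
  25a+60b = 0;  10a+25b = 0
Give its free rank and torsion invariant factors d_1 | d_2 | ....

Answer: M ≅ ℤ/5 ⊕ ℤ/5

Derivation:
rank_ℚ(R)=2; free=2−2=0
SNF(R) diag = [5, 5] → torsion [5, 5]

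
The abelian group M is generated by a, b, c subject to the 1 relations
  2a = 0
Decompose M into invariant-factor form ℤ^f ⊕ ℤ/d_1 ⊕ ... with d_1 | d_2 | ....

rank_ℚ(R)=1; free=3−1=2
SNF(R) diag = [2] → torsion [2]

Answer: M ≅ ℤ^2 ⊕ ℤ/2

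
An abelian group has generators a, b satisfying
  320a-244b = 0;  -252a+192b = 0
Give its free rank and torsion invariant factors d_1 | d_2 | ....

Answer: M ≅ ℤ/4 ⊕ ℤ/12

Derivation:
rank_ℚ(R)=2; free=2−2=0
SNF(R) diag = [4, 12] → torsion [4, 12]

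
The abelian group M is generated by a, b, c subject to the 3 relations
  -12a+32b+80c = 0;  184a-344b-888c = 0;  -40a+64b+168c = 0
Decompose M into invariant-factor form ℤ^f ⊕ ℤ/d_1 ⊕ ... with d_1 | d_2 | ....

Answer: M ≅ ℤ/4 ⊕ ℤ/8 ⊕ ℤ/8

Derivation:
rank_ℚ(R)=3; free=3−3=0
SNF(R) diag = [4, 8, 8] → torsion [4, 8, 8]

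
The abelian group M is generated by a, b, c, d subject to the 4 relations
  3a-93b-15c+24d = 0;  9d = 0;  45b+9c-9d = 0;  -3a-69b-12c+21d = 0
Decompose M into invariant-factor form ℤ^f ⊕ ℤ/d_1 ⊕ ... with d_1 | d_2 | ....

rank_ℚ(R)=4; free=4−4=0
SNF(R) diag = [3, 9, 9, 27] → torsion [3, 9, 9, 27]

Answer: M ≅ ℤ/3 ⊕ ℤ/9 ⊕ ℤ/9 ⊕ ℤ/27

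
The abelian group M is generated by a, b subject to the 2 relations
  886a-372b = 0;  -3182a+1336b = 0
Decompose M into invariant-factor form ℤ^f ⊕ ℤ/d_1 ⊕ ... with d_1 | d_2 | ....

rank_ℚ(R)=2; free=2−2=0
SNF(R) diag = [2, 4] → torsion [2, 4]

Answer: M ≅ ℤ/2 ⊕ ℤ/4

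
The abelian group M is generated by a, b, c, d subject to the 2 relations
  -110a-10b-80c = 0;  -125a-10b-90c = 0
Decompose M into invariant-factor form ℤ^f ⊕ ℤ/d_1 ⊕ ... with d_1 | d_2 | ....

Answer: M ≅ ℤ^2 ⊕ ℤ/5 ⊕ ℤ/10

Derivation:
rank_ℚ(R)=2; free=4−2=2
SNF(R) diag = [5, 10] → torsion [5, 10]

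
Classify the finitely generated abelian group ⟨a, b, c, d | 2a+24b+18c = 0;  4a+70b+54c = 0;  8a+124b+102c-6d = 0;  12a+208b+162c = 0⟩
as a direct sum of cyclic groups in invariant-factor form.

rank_ℚ(R)=4; free=4−4=0
SNF(R) diag = [2, 2, 6, 18] → torsion [2, 2, 6, 18]

Answer: M ≅ ℤ/2 ⊕ ℤ/2 ⊕ ℤ/6 ⊕ ℤ/18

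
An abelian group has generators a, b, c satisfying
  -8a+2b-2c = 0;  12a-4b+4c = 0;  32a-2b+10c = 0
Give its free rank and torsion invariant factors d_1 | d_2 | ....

Answer: M ≅ ℤ/2 ⊕ ℤ/4 ⊕ ℤ/8

Derivation:
rank_ℚ(R)=3; free=3−3=0
SNF(R) diag = [2, 4, 8] → torsion [2, 4, 8]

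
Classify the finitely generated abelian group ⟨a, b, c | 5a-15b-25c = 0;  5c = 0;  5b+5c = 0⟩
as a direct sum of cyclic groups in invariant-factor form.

Answer: M ≅ ℤ/5 ⊕ ℤ/5 ⊕ ℤ/5

Derivation:
rank_ℚ(R)=3; free=3−3=0
SNF(R) diag = [5, 5, 5] → torsion [5, 5, 5]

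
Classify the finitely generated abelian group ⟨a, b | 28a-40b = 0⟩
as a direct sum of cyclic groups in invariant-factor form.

rank_ℚ(R)=1; free=2−1=1
SNF(R) diag = [4] → torsion [4]

Answer: M ≅ ℤ^1 ⊕ ℤ/4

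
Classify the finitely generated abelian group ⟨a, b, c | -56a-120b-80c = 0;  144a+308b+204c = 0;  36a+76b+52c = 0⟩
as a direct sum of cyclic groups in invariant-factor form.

rank_ℚ(R)=3; free=3−3=0
SNF(R) diag = [4, 4, 8] → torsion [4, 4, 8]

Answer: M ≅ ℤ/4 ⊕ ℤ/4 ⊕ ℤ/8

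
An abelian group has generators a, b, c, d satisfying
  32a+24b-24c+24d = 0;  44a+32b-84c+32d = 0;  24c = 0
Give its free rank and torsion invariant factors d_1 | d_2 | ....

Answer: M ≅ ℤ^1 ⊕ ℤ/4 ⊕ ℤ/8 ⊕ ℤ/24

Derivation:
rank_ℚ(R)=3; free=4−3=1
SNF(R) diag = [4, 8, 24] → torsion [4, 8, 24]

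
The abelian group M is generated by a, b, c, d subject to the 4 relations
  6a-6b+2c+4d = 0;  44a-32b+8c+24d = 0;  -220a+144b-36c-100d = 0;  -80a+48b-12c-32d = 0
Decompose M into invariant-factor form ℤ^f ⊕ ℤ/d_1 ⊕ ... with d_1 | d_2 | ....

Answer: M ≅ ℤ/2 ⊕ ℤ/4 ⊕ ℤ/4 ⊕ ℤ/12

Derivation:
rank_ℚ(R)=4; free=4−4=0
SNF(R) diag = [2, 4, 4, 12] → torsion [2, 4, 4, 12]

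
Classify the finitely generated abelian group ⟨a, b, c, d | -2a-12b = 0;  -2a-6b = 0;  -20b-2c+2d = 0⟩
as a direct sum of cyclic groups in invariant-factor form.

rank_ℚ(R)=3; free=4−3=1
SNF(R) diag = [2, 2, 6] → torsion [2, 2, 6]

Answer: M ≅ ℤ^1 ⊕ ℤ/2 ⊕ ℤ/2 ⊕ ℤ/6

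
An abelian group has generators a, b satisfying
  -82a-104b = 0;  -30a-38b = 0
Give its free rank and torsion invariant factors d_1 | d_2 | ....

rank_ℚ(R)=2; free=2−2=0
SNF(R) diag = [2, 2] → torsion [2, 2]

Answer: M ≅ ℤ/2 ⊕ ℤ/2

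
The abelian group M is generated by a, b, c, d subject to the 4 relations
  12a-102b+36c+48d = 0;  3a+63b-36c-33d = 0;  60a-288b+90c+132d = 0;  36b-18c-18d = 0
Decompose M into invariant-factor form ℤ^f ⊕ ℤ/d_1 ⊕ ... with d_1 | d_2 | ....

rank_ℚ(R)=4; free=4−4=0
SNF(R) diag = [3, 6, 18, 18] → torsion [3, 6, 18, 18]

Answer: M ≅ ℤ/3 ⊕ ℤ/6 ⊕ ℤ/18 ⊕ ℤ/18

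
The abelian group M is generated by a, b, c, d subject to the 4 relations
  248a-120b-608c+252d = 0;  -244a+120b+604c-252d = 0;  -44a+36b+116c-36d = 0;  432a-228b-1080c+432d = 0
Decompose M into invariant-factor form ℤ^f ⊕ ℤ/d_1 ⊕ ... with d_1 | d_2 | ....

rank_ℚ(R)=4; free=4−4=0
SNF(R) diag = [4, 12, 36, 72] → torsion [4, 12, 36, 72]

Answer: M ≅ ℤ/4 ⊕ ℤ/12 ⊕ ℤ/36 ⊕ ℤ/72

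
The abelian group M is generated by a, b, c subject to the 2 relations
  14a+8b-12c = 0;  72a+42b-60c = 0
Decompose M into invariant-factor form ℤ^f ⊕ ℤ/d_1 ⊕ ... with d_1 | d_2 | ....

Answer: M ≅ ℤ^1 ⊕ ℤ/2 ⊕ ℤ/6

Derivation:
rank_ℚ(R)=2; free=3−2=1
SNF(R) diag = [2, 6] → torsion [2, 6]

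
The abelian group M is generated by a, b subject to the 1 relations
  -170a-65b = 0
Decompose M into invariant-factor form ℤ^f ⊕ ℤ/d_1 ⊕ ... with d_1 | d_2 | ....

rank_ℚ(R)=1; free=2−1=1
SNF(R) diag = [5] → torsion [5]

Answer: M ≅ ℤ^1 ⊕ ℤ/5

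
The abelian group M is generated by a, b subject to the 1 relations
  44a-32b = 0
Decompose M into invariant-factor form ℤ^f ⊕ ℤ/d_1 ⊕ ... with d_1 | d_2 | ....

rank_ℚ(R)=1; free=2−1=1
SNF(R) diag = [4] → torsion [4]

Answer: M ≅ ℤ^1 ⊕ ℤ/4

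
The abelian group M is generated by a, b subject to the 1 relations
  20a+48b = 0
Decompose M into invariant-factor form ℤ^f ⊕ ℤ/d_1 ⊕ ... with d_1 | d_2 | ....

rank_ℚ(R)=1; free=2−1=1
SNF(R) diag = [4] → torsion [4]

Answer: M ≅ ℤ^1 ⊕ ℤ/4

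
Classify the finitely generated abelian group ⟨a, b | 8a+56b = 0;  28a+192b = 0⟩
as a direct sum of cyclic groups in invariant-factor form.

rank_ℚ(R)=2; free=2−2=0
SNF(R) diag = [4, 8] → torsion [4, 8]

Answer: M ≅ ℤ/4 ⊕ ℤ/8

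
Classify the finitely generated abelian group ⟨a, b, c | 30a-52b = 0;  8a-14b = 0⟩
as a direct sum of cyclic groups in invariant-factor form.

rank_ℚ(R)=2; free=3−2=1
SNF(R) diag = [2, 2] → torsion [2, 2]

Answer: M ≅ ℤ^1 ⊕ ℤ/2 ⊕ ℤ/2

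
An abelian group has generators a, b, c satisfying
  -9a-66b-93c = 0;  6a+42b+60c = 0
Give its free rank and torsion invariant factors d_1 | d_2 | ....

Answer: M ≅ ℤ^1 ⊕ ℤ/3 ⊕ ℤ/6

Derivation:
rank_ℚ(R)=2; free=3−2=1
SNF(R) diag = [3, 6] → torsion [3, 6]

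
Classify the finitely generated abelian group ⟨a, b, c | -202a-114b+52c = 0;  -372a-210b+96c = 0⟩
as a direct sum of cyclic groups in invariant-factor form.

rank_ℚ(R)=2; free=3−2=1
SNF(R) diag = [2, 6] → torsion [2, 6]

Answer: M ≅ ℤ^1 ⊕ ℤ/2 ⊕ ℤ/6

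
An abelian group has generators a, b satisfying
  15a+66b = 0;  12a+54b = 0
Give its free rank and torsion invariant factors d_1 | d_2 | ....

Answer: M ≅ ℤ/3 ⊕ ℤ/6

Derivation:
rank_ℚ(R)=2; free=2−2=0
SNF(R) diag = [3, 6] → torsion [3, 6]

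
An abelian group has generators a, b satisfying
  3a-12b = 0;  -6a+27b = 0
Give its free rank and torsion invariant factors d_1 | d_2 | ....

Answer: M ≅ ℤ/3 ⊕ ℤ/3

Derivation:
rank_ℚ(R)=2; free=2−2=0
SNF(R) diag = [3, 3] → torsion [3, 3]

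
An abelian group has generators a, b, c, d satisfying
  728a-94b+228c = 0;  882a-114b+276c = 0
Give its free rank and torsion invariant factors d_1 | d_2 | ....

rank_ℚ(R)=2; free=4−2=2
SNF(R) diag = [2, 6] → torsion [2, 6]

Answer: M ≅ ℤ^2 ⊕ ℤ/2 ⊕ ℤ/6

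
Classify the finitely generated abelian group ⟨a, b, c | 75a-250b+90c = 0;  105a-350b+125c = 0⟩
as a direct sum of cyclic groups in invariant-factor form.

rank_ℚ(R)=2; free=3−2=1
SNF(R) diag = [5, 5] → torsion [5, 5]

Answer: M ≅ ℤ^1 ⊕ ℤ/5 ⊕ ℤ/5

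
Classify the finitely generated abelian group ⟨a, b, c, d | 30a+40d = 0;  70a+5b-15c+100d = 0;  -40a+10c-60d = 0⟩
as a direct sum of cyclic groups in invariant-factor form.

Answer: M ≅ ℤ^1 ⊕ ℤ/5 ⊕ ℤ/10 ⊕ ℤ/10

Derivation:
rank_ℚ(R)=3; free=4−3=1
SNF(R) diag = [5, 10, 10] → torsion [5, 10, 10]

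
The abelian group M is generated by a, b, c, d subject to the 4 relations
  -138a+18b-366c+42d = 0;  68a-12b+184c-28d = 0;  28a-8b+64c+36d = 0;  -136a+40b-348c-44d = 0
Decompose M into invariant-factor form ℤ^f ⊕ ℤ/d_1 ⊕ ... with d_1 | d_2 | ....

Answer: M ≅ ℤ/2 ⊕ ℤ/4 ⊕ ℤ/12 ⊕ ℤ/36

Derivation:
rank_ℚ(R)=4; free=4−4=0
SNF(R) diag = [2, 4, 12, 36] → torsion [2, 4, 12, 36]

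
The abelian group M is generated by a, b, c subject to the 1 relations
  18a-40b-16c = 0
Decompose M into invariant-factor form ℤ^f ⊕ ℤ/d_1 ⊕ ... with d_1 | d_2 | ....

rank_ℚ(R)=1; free=3−1=2
SNF(R) diag = [2] → torsion [2]

Answer: M ≅ ℤ^2 ⊕ ℤ/2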